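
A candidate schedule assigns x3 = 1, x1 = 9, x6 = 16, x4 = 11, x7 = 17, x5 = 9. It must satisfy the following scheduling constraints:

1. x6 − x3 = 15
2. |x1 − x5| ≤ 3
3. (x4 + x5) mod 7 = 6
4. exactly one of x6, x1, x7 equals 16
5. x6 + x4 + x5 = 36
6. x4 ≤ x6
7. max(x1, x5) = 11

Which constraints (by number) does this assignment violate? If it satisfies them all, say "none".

The assignment fails constraint 7.

1. x6 − x3 = 16 − 1 = 15  holds
2. |9 − 9| = 0; 0 ≤ 3  holds
3. x4 + x5 = 20; 20 mod 7 = 6  holds
4. x6=16, x1=9, x7=17; 1 of them equals 16  holds
5. x6 + x4 + x5 = 16 + 11 + 9 = 36  holds
6. x4 = 11, x6 = 16; 11 ≤ 16  holds
7. max(9, 9) = 9, not 11  fails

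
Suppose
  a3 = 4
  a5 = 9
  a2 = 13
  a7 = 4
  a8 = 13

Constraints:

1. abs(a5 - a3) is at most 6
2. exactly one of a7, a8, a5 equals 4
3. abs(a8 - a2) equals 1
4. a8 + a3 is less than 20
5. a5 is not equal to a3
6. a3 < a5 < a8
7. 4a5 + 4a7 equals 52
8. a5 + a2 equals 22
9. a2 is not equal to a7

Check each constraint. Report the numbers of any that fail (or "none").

Constraint 3 does not hold.

1. abs(9 - 4) = 5; 5 ≤ 6  OK
2. a7=4, a8=13, a5=9; 1 of them equals 4  OK
3. abs(13 - 13) = 0, not 1  FAIL
4. a8 + a3 = 13 + 4 = 17; 17 < 20  OK
5. a5 = 9, a3 = 4; distinct  OK
6. values 4 < 9 < 13  OK
7. 4a5 + 4a7 = 4(9) + 4(4) = 52  OK
8. a5 + a2 = 9 + 13 = 22  OK
9. a2 = 13, a7 = 4; distinct  OK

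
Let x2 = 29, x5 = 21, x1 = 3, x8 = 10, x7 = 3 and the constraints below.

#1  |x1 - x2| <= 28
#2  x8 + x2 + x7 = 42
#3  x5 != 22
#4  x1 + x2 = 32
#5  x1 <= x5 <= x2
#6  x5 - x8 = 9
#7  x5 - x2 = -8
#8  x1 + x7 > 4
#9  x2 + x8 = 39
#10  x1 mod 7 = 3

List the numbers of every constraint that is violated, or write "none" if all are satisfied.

No — constraint 6 is not satisfied.

#1 |3 - 29| = 26; 26 ≤ 28  yes
#2 x8 + x2 + x7 = 10 + 29 + 3 = 42  yes
#3 x5 = 21, and 21 ≠ 22  yes
#4 x1 + x2 = 3 + 29 = 32  yes
#5 values 3 <= 21 <= 29  yes
#6 x5 - x8 = 21 - 10 = 11, not 9  no
#7 x5 - x2 = 21 - 29 = -8  yes
#8 x1 + x7 = 3 + 3 = 6; 6 > 4  yes
#9 x2 + x8 = 29 + 10 = 39  yes
#10 3 mod 7 = 3  yes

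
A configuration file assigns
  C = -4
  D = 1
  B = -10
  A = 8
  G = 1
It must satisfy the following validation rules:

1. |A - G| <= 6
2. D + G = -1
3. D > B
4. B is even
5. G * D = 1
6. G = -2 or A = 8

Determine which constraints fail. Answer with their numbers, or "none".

1. |8 - 1| = 7; 7 > 6, exceeds bound 6  FAIL
2. D + G = 1 + 1 = 2, not -1  FAIL
3. D = 1, B = -10; 1 > -10  OK
4. B = -10 is even  OK
5. G * D = 1 * 1 = 1  OK
6. G = 1 ≠ -2, but A = 8 = 8 (second disjunct)  OK

Constraints 1, 2 do not hold.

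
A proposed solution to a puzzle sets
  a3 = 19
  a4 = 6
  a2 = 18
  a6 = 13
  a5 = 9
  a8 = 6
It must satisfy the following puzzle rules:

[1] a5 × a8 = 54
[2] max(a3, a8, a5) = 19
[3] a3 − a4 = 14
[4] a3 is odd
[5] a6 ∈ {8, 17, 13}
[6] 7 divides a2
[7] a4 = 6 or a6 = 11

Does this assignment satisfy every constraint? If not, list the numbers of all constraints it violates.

[1] a5 × a8 = 9 × 6 = 54 — holds.
[2] max(19, 6, 9) = 19 — holds.
[3] a3 − a4 = 19 − 6 = 13, not 14 — does not hold.
[4] a3 = 19 is odd — holds.
[5] a6 = 13 is in {8, 17, 13} — holds.
[6] 18 = 7×2 + 4, so 7 does not divide 18 — does not hold.
[7] a4 = 6 = 6 (first disjunct) — holds.

No — constraints 3 and 6 are not satisfied.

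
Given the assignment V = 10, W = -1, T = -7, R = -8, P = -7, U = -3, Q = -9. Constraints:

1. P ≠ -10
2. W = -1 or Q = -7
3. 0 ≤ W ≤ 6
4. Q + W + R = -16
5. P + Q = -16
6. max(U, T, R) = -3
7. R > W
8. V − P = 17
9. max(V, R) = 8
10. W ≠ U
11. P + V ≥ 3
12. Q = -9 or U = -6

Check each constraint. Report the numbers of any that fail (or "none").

1. P = -7, and -7 ≠ -10 — OK.
2. W = -1 = -1 (first disjunct) — OK.
3. W = -1 is outside [0, 6] — violated.
4. Q + W + R = -9 + (-1) + (-8) = -18, not -16 — violated.
5. P + Q = -7 + (-9) = -16 — OK.
6. max(-3, -7, -8) = -3 — OK.
7. R = -8, W = -1; -8 ≤ -1 (want >) — violated.
8. V − P = 10 − (-7) = 17 — OK.
9. max(10, -8) = 10, not 8 — violated.
10. W = -1, U = -3; distinct — OK.
11. P + V = -7 + 10 = 3; 3 ≥ 3 — OK.
12. Q = -9 = -9 (first disjunct) — OK.

The assignment fails constraints 3, 4, 7, and 9.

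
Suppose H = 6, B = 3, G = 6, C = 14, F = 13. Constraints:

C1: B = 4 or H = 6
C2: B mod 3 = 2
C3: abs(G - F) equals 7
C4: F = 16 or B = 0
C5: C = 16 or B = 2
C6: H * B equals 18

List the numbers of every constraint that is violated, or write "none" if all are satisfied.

C1: B = 3 ≠ 4, but H = 6 = 6 (second disjunct) — OK.
C2: 3 mod 3 = 0, not 2 — violated.
C3: abs(6 - 13) = 7 — OK.
C4: F = 13 ≠ 16 and B = 3 ≠ 0; both disjuncts false — violated.
C5: C = 14 ≠ 16 and B = 3 ≠ 2; both disjuncts false — violated.
C6: H * B = 6 * 3 = 18 — OK.

Constraints 2, 4, and 5 do not hold.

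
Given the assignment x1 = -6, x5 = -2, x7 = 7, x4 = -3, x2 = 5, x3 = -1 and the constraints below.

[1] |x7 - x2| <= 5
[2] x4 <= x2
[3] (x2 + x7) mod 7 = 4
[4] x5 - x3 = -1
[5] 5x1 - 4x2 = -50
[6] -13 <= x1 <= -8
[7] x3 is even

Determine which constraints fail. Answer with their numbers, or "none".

[1] |7 - 5| = 2; 2 ≤ 5  yes
[2] x4 = -3, x2 = 5; -3 ≤ 5  yes
[3] x2 + x7 = 12; 12 mod 7 = 5, not 4  no
[4] x5 - x3 = -2 - (-1) = -1  yes
[5] 5x1 - 4x2 = 5(-6) - 4(5) = -50  yes
[6] x1 = -6 is outside [-13, -8]  no
[7] x3 = -1 is odd  no

Constraints 3, 6, 7 are violated.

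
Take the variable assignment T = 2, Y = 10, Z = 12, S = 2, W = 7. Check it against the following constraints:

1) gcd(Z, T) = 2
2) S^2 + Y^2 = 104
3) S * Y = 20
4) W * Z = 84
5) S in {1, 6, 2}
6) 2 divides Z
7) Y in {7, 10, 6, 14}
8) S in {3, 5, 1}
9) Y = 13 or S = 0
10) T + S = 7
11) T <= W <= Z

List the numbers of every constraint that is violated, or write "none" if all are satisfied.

1) gcd(12, 2) = 2  ✔
2) S^2 + Y^2 = 2^2 + 10^2 = 4 + 100 = 104  ✔
3) S * Y = 2 * 10 = 20  ✔
4) W * Z = 7 * 12 = 84  ✔
5) S = 2 is in {1, 6, 2}  ✔
6) 12 / 2 = 6, so 2 divides 12  ✔
7) Y = 10 is in {7, 10, 6, 14}  ✔
8) S = 2 is not in {3, 5, 1}  ✘
9) Y = 10 ≠ 13 and S = 2 ≠ 0; both disjuncts false  ✘
10) T + S = 2 + 2 = 4, not 7  ✘
11) values 2 <= 7 <= 12  ✔

Constraints 8, 9, and 10 are violated.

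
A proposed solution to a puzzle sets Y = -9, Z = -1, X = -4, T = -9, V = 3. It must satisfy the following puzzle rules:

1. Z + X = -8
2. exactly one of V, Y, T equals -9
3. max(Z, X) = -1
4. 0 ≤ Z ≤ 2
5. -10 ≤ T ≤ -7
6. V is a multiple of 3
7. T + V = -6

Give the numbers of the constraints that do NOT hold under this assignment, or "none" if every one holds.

1. Z + X = -1 + (-4) = -5, not -8 — fails.
2. V=3, Y=-9, T=-9; 2 of them equal -9, not exactly one — fails.
3. max(-1, -4) = -1 — holds.
4. Z = -1 is outside [0, 2] — fails.
5. T = -9 lies in [-10, -7] — holds.
6. 3 / 3 = 1, so 3 divides 3 — holds.
7. T + V = -9 + 3 = -6 — holds.

Violated: 1, 2, 4.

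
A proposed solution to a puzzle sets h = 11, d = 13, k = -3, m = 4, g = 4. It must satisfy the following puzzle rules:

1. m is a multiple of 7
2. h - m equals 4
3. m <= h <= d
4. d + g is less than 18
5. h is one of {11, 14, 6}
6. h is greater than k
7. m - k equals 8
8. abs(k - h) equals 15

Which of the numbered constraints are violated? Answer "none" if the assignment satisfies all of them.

1. 4 = 7*0 + 4, so 7 does not divide 4  no
2. h - m = 11 - 4 = 7, not 4  no
3. values 4 <= 11 <= 13  yes
4. d + g = 13 + 4 = 17; 17 < 18  yes
5. h = 11 is in {11, 14, 6}  yes
6. h = 11, k = -3; 11 > -3  yes
7. m - k = 4 - (-3) = 7, not 8  no
8. abs(-3 - 11) = 14, not 15  no

No — constraints 1, 2, 7, and 8 are not satisfied.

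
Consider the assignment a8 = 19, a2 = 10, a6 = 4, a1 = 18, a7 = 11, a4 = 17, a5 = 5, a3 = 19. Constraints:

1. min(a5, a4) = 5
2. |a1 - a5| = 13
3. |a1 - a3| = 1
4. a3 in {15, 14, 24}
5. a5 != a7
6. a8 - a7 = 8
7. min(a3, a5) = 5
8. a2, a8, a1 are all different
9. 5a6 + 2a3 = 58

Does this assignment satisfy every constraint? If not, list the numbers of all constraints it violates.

1. min(5, 17) = 5 — satisfied.
2. |18 - 5| = 13 — satisfied.
3. |18 - 19| = 1 — satisfied.
4. a3 = 19 is not in {15, 14, 24} — violated.
5. a5 = 5, a7 = 11; distinct — satisfied.
6. a8 - a7 = 19 - 11 = 8 — satisfied.
7. min(19, 5) = 5 — satisfied.
8. values 10, 19, 18 are pairwise distinct — satisfied.
9. 5a6 + 2a3 = 5(4) + 2(19) = 58 — satisfied.

Violated: 4.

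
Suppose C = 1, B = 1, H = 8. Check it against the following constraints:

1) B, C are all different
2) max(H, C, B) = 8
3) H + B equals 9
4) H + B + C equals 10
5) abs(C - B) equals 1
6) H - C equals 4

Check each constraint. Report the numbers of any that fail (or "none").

No — constraints 1, 5, 6 are not satisfied.

1) B = C = 1, not all different — does not hold.
2) max(8, 1, 1) = 8 — holds.
3) H + B = 8 + 1 = 9 — holds.
4) H + B + C = 8 + 1 + 1 = 10 — holds.
5) abs(1 - 1) = 0, not 1 — does not hold.
6) H - C = 8 - 1 = 7, not 4 — does not hold.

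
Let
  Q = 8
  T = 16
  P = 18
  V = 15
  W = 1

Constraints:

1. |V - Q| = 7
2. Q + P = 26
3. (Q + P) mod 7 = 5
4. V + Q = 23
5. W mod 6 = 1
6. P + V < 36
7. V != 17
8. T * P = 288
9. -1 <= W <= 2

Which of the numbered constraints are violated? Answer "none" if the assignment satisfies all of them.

None — every constraint holds.

1. |15 - 8| = 7  ✓
2. Q + P = 8 + 18 = 26  ✓
3. Q + P = 26; 26 mod 7 = 5  ✓
4. V + Q = 15 + 8 = 23  ✓
5. 1 mod 6 = 1  ✓
6. P + V = 18 + 15 = 33; 33 < 36  ✓
7. V = 15, and 15 ≠ 17  ✓
8. T * P = 16 * 18 = 288  ✓
9. W = 1 lies in [-1, 2]  ✓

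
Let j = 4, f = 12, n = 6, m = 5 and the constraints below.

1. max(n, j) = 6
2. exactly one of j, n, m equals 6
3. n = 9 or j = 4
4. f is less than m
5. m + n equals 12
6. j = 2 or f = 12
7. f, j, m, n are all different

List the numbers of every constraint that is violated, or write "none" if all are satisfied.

1. max(6, 4) = 6 — satisfied.
2. j=4, n=6, m=5; 1 of them equals 6 — satisfied.
3. n = 6 ≠ 9, but j = 4 = 4 (second disjunct) — satisfied.
4. f = 12, m = 5; 12 ≥ 5 (want <) — violated.
5. m + n = 5 + 6 = 11, not 12 — violated.
6. j = 4 ≠ 2, but f = 12 = 12 (second disjunct) — satisfied.
7. values 12, 4, 5, 6 are pairwise distinct — satisfied.

The assignment fails constraints 4, 5.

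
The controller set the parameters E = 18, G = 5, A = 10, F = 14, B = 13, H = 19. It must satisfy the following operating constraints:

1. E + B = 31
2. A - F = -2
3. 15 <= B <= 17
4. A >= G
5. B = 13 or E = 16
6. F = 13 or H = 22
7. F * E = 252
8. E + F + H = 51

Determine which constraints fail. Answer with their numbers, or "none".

1. E + B = 18 + 13 = 31 — satisfied.
2. A - F = 10 - 14 = -4, not -2 — violated.
3. B = 13 is outside [15, 17] — violated.
4. A = 10, G = 5; 10 ≥ 5 — satisfied.
5. B = 13 = 13 (first disjunct) — satisfied.
6. F = 14 ≠ 13 and H = 19 ≠ 22; both disjuncts false — violated.
7. F * E = 14 * 18 = 252 — satisfied.
8. E + F + H = 18 + 14 + 19 = 51 — satisfied.

Violated: 2, 3, 6.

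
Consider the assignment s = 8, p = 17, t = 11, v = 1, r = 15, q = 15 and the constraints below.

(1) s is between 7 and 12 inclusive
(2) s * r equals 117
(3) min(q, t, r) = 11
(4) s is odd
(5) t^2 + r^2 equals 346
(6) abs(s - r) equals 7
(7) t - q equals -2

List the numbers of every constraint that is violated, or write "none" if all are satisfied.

Constraints 2, 4, 7 are violated.

(1) s = 8 lies in [7, 12]  OK
(2) s * r = 8 * 15 = 120, not 117  FAIL
(3) min(15, 11, 15) = 11  OK
(4) s = 8 is even  FAIL
(5) t^2 + r^2 = 11^2 + 15^2 = 121 + 225 = 346  OK
(6) abs(8 - 15) = 7  OK
(7) t - q = 11 - 15 = -4, not -2  FAIL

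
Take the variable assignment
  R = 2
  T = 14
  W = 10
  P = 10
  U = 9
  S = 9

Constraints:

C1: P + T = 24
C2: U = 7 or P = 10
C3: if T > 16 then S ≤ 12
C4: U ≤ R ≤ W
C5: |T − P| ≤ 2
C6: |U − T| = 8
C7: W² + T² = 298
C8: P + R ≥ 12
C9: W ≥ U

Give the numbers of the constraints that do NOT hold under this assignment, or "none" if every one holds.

Constraints 4, 5, 6, 7 are violated.

C1: P + T = 10 + 14 = 24 — OK.
C2: U = 9 ≠ 7, but P = 10 = 10 (second disjunct) — OK.
C3: T = 14, not > 16; antecedent false, conditional vacuously true — OK.
C4: values 9, 2, 10; U = 9 is not ≤ R = 2 — violated.
C5: |14 − 10| = 4; 4 > 2, exceeds bound 2 — violated.
C6: |9 − 14| = 5, not 8 — violated.
C7: W² + T² = 10² + 14² = 100 + 196 = 296, not 298 — violated.
C8: P + R = 10 + 2 = 12; 12 ≥ 12 — OK.
C9: W = 10, U = 9; 10 ≥ 9 — OK.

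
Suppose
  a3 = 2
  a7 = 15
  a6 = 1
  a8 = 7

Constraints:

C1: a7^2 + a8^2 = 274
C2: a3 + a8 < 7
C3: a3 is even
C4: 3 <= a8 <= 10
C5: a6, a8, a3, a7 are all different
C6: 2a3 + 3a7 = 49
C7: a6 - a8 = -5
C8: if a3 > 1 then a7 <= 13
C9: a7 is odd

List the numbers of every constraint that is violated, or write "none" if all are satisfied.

C1: a7^2 + a8^2 = 15^2 + 7^2 = 225 + 49 = 274  true
C2: a3 + a8 = 2 + 7 = 9; 9 ≥ 7, bound 7 not met  false
C3: a3 = 2 is even  true
C4: a8 = 7 lies in [3, 10]  true
C5: values 1, 7, 2, 15 are pairwise distinct  true
C6: 2a3 + 3a7 = 2(2) + 3(15) = 49  true
C7: a6 - a8 = 1 - 7 = -6, not -5  false
C8: a3 = 2 > 1, so we need a7 ≤ 13; but a7 = 15 > 13  false
C9: a7 = 15 is odd  true

The assignment fails constraints 2, 7, and 8.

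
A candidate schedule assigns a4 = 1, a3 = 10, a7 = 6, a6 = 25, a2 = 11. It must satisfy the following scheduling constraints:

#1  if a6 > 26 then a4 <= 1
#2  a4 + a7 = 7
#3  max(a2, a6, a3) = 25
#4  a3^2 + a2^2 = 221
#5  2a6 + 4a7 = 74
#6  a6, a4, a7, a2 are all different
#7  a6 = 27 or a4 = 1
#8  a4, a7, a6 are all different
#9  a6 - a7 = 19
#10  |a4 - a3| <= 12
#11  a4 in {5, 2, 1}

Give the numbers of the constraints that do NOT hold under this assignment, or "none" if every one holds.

Yes — all constraints hold.

#1 a6 = 25, not > 26; antecedent false, conditional vacuously true — holds.
#2 a4 + a7 = 1 + 6 = 7 — holds.
#3 max(11, 25, 10) = 25 — holds.
#4 a3^2 + a2^2 = 10^2 + 11^2 = 100 + 121 = 221 — holds.
#5 2a6 + 4a7 = 2(25) + 4(6) = 74 — holds.
#6 values 25, 1, 6, 11 are pairwise distinct — holds.
#7 a6 = 25 ≠ 27, but a4 = 1 = 1 (second disjunct) — holds.
#8 values 1, 6, 25 are pairwise distinct — holds.
#9 a6 - a7 = 25 - 6 = 19 — holds.
#10 |1 - 10| = 9; 9 ≤ 12 — holds.
#11 a4 = 1 is in {5, 2, 1} — holds.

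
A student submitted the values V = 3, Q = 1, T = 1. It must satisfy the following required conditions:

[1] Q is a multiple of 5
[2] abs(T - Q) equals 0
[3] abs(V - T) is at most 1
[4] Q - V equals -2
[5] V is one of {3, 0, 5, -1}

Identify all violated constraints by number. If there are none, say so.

[1] 1 = 5*0 + 1, so 5 does not divide 1 — does not hold.
[2] abs(1 - 1) = 0 — holds.
[3] abs(3 - 1) = 2; 2 > 1, exceeds bound 1 — does not hold.
[4] Q - V = 1 - 3 = -2 — holds.
[5] V = 3 is in {3, 0, 5, -1} — holds.

The assignment fails constraints 1 and 3.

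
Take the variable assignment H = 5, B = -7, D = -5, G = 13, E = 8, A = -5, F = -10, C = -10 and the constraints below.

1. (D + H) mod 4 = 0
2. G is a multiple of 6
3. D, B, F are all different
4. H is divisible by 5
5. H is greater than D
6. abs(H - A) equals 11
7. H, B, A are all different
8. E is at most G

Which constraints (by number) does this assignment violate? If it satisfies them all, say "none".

Violated: 2 and 6.

1. D + H = 0; 0 mod 4 = 0 — satisfied.
2. 13 = 6*2 + 1, so 6 does not divide 13 — violated.
3. values -5, -7, -10 are pairwise distinct — satisfied.
4. 5 / 5 = 1, so 5 divides 5 — satisfied.
5. H = 5, D = -5; 5 > -5 — satisfied.
6. abs(5 - (-5)) = 10, not 11 — violated.
7. values 5, -7, -5 are pairwise distinct — satisfied.
8. E = 8, G = 13; 8 ≤ 13 — satisfied.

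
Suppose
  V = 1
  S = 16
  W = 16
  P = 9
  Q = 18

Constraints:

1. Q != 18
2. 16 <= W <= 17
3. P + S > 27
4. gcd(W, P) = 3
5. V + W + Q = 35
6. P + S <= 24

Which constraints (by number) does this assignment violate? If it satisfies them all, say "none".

Violated: 1, 3, 4, and 6.

1. Q = 18, but 18 is required to differ — violated.
2. W = 16 lies in [16, 17] — satisfied.
3. P + S = 9 + 16 = 25; 25 ≤ 27, bound 27 not met — violated.
4. gcd(16, 9) = 1, not 3 — violated.
5. V + W + Q = 1 + 16 + 18 = 35 — satisfied.
6. P + S = 9 + 16 = 25; 25 > 24, bound 24 not met — violated.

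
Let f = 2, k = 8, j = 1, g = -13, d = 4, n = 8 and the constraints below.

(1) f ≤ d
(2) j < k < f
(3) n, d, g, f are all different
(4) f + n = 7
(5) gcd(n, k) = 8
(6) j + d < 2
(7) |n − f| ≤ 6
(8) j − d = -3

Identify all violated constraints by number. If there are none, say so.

(1) f = 2, d = 4; 2 ≤ 4  holds
(2) values 1, 8, 2; k = 8 is not < f = 2  fails
(3) values 8, 4, -13, 2 are pairwise distinct  holds
(4) f + n = 2 + 8 = 10, not 7  fails
(5) gcd(8, 8) = 8  holds
(6) j + d = 1 + 4 = 5; 5 ≥ 2, bound 2 not met  fails
(7) |8 − 2| = 6; 6 ≤ 6  holds
(8) j − d = 1 − 4 = -3  holds

No — constraints 2, 4, and 6 are not satisfied.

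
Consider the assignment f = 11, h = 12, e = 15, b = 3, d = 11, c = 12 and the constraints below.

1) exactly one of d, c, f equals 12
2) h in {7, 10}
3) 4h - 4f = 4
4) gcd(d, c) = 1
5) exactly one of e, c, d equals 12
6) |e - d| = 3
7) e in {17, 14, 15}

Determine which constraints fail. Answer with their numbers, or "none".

Constraints 2, 6 are violated.

1) d=11, c=12, f=11; 1 of them equals 12 — holds.
2) h = 12 is not in {7, 10} — does not hold.
3) 4h - 4f = 4(12) - 4(11) = 4 — holds.
4) gcd(11, 12) = 1 — holds.
5) e=15, c=12, d=11; 1 of them equals 12 — holds.
6) |15 - 11| = 4, not 3 — does not hold.
7) e = 15 is in {17, 14, 15} — holds.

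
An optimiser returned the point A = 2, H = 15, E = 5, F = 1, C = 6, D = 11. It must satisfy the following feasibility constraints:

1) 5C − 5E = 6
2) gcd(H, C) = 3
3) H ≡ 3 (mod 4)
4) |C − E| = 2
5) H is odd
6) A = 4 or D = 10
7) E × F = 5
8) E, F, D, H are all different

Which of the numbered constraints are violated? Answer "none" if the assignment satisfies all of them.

The assignment fails constraints 1, 4, 6.

1) 5C − 5E = 5(6) − 5(5) = 5, not 6 — violated.
2) gcd(15, 6) = 3 — OK.
3) 15 mod 4 = 3 — OK.
4) |6 − 5| = 1, not 2 — violated.
5) H = 15 is odd — OK.
6) A = 2 ≠ 4 and D = 11 ≠ 10; both disjuncts false — violated.
7) E × F = 5 × 1 = 5 — OK.
8) values 5, 1, 11, 15 are pairwise distinct — OK.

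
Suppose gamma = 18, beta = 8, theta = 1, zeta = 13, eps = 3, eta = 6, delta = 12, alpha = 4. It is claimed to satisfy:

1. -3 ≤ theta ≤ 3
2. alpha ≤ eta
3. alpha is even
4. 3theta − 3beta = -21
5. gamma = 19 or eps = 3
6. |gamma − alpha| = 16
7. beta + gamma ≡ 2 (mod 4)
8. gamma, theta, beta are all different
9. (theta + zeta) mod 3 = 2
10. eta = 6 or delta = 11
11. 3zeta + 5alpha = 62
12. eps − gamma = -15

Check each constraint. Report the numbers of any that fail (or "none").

Violated: 6 and 11.

1. theta = 1 lies in [-3, 3]  ✓
2. alpha = 4, eta = 6; 4 ≤ 6  ✓
3. alpha = 4 is even  ✓
4. 3theta − 3beta = 3(1) − 3(8) = -21  ✓
5. gamma = 18 ≠ 19, but eps = 3 = 3 (second disjunct)  ✓
6. |18 − 4| = 14, not 16  ✗
7. beta + gamma = 26; 26 mod 4 = 2  ✓
8. values 18, 1, 8 are pairwise distinct  ✓
9. theta + zeta = 14; 14 mod 3 = 2  ✓
10. eta = 6 = 6 (first disjunct)  ✓
11. 3zeta + 5alpha = 3(13) + 5(4) = 59, not 62  ✗
12. eps − gamma = 3 − 18 = -15  ✓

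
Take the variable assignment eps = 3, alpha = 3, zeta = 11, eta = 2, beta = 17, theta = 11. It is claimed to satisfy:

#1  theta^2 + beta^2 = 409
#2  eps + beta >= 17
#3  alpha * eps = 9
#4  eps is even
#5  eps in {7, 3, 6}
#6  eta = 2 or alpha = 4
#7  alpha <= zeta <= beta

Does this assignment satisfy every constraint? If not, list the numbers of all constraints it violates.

The assignment fails constraints 1, 4.

#1 theta^2 + beta^2 = 11^2 + 17^2 = 121 + 289 = 410, not 409 — violated.
#2 eps + beta = 3 + 17 = 20; 20 ≥ 17 — satisfied.
#3 alpha * eps = 3 * 3 = 9 — satisfied.
#4 eps = 3 is odd — violated.
#5 eps = 3 is in {7, 3, 6} — satisfied.
#6 eta = 2 = 2 (first disjunct) — satisfied.
#7 values 3 <= 11 <= 17 — satisfied.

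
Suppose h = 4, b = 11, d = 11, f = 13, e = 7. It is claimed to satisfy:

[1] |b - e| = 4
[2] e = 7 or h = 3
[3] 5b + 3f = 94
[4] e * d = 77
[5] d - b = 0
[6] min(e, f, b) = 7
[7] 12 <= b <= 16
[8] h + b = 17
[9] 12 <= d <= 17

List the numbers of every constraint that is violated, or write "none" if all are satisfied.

Constraints 7, 8, and 9 are violated.

[1] |11 - 7| = 4  ✔
[2] e = 7 = 7 (first disjunct)  ✔
[3] 5b + 3f = 5(11) + 3(13) = 94  ✔
[4] e * d = 7 * 11 = 77  ✔
[5] d - b = 11 - 11 = 0  ✔
[6] min(7, 13, 11) = 7  ✔
[7] b = 11 is outside [12, 16]  ✘
[8] h + b = 4 + 11 = 15, not 17  ✘
[9] d = 11 is outside [12, 17]  ✘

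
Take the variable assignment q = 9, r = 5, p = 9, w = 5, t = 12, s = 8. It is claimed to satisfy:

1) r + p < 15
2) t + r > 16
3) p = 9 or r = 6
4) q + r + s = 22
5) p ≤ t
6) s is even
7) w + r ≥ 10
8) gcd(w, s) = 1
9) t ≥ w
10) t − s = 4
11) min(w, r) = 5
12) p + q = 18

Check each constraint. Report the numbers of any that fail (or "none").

Yes — all constraints hold.

1) r + p = 5 + 9 = 14; 14 < 15  yes
2) t + r = 12 + 5 = 17; 17 > 16  yes
3) p = 9 = 9 (first disjunct)  yes
4) q + r + s = 9 + 5 + 8 = 22  yes
5) p = 9, t = 12; 9 ≤ 12  yes
6) s = 8 is even  yes
7) w + r = 5 + 5 = 10; 10 ≥ 10  yes
8) gcd(5, 8) = 1  yes
9) t = 12, w = 5; 12 ≥ 5  yes
10) t − s = 12 − 8 = 4  yes
11) min(5, 5) = 5  yes
12) p + q = 9 + 9 = 18  yes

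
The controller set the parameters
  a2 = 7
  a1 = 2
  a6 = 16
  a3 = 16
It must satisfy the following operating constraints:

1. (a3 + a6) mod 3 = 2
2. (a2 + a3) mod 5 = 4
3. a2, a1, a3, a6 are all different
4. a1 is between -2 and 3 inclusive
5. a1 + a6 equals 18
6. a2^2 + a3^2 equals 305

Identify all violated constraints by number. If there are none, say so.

1. a3 + a6 = 32; 32 mod 3 = 2 — holds.
2. a2 + a3 = 23; 23 mod 5 = 3, not 4 — does not hold.
3. a3 = a6 = 16, not all different — does not hold.
4. a1 = 2 lies in [-2, 3] — holds.
5. a1 + a6 = 2 + 16 = 18 — holds.
6. a2^2 + a3^2 = 7^2 + 16^2 = 49 + 256 = 305 — holds.

Constraints 2, 3 are violated.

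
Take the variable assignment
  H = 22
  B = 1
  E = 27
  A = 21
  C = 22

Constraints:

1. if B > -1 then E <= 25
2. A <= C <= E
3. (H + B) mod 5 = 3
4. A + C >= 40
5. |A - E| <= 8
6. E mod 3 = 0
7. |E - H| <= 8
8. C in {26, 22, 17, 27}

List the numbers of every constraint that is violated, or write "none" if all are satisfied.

1. B = 1 > -1, so we need E ≤ 25; but E = 27 > 25  no
2. values 21 <= 22 <= 27  yes
3. H + B = 23; 23 mod 5 = 3  yes
4. A + C = 21 + 22 = 43; 43 ≥ 40  yes
5. |21 - 27| = 6; 6 ≤ 8  yes
6. 27 mod 3 = 0  yes
7. |27 - 22| = 5; 5 ≤ 8  yes
8. C = 22 is in {26, 22, 17, 27}  yes

Constraint 1 does not hold.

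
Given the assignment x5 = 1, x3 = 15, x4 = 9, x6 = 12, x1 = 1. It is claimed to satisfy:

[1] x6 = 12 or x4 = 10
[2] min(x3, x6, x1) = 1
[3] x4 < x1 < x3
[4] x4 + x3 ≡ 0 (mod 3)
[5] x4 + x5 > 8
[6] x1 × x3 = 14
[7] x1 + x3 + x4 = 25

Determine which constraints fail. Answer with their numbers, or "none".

Constraints 3, 6 are violated.

[1] x6 = 12 = 12 (first disjunct)  holds
[2] min(15, 12, 1) = 1  holds
[3] values 9, 1, 15; x4 = 9 is not < x1 = 1  fails
[4] x4 + x3 = 24; 24 mod 3 = 0  holds
[5] x4 + x5 = 9 + 1 = 10; 10 > 8  holds
[6] x1 × x3 = 1 × 15 = 15, not 14  fails
[7] x1 + x3 + x4 = 1 + 15 + 9 = 25  holds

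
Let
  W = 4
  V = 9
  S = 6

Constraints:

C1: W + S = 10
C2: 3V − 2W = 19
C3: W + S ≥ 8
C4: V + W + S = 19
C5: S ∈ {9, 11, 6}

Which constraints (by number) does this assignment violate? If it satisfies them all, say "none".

C1: W + S = 4 + 6 = 10 — OK.
C2: 3V − 2W = 3(9) − 2(4) = 19 — OK.
C3: W + S = 4 + 6 = 10; 10 ≥ 8 — OK.
C4: V + W + S = 9 + 4 + 6 = 19 — OK.
C5: S = 6 is in {9, 11, 6} — OK.

All constraints are satisfied.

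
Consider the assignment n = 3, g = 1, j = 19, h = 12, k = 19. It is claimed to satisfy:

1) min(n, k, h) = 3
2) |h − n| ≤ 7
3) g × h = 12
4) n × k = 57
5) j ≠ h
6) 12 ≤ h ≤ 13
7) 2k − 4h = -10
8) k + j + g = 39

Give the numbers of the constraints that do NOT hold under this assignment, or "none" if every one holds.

The assignment fails constraint 2.

1) min(3, 19, 12) = 3  OK
2) |12 − 3| = 9; 9 > 7, exceeds bound 7  FAIL
3) g × h = 1 × 12 = 12  OK
4) n × k = 3 × 19 = 57  OK
5) j = 19, h = 12; distinct  OK
6) h = 12 lies in [12, 13]  OK
7) 2k − 4h = 2(19) − 4(12) = -10  OK
8) k + j + g = 19 + 19 + 1 = 39  OK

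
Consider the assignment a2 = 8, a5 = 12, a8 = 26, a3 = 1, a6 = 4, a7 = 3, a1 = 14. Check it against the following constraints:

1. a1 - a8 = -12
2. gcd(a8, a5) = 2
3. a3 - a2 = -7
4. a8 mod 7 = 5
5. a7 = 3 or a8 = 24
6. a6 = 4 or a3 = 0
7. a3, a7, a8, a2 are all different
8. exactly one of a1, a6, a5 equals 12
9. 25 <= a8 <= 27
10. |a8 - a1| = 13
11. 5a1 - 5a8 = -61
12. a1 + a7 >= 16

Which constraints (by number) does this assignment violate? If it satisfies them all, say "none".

1. a1 - a8 = 14 - 26 = -12  true
2. gcd(26, 12) = 2  true
3. a3 - a2 = 1 - 8 = -7  true
4. 26 mod 7 = 5  true
5. a7 = 3 = 3 (first disjunct)  true
6. a6 = 4 = 4 (first disjunct)  true
7. values 1, 3, 26, 8 are pairwise distinct  true
8. a1=14, a6=4, a5=12; 1 of them equals 12  true
9. a8 = 26 lies in [25, 27]  true
10. |26 - 14| = 12, not 13  false
11. 5a1 - 5a8 = 5(14) - 5(26) = -60, not -61  false
12. a1 + a7 = 14 + 3 = 17; 17 ≥ 16  true

Constraints 10, 11 are violated.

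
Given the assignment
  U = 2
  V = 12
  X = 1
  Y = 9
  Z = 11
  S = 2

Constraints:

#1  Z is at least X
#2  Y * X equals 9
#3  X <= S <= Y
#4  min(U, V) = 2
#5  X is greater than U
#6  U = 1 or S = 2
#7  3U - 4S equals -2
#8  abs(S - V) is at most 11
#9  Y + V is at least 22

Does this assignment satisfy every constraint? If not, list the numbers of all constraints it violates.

#1 Z = 11, X = 1; 11 ≥ 1  OK
#2 Y * X = 9 * 1 = 9  OK
#3 values 1 <= 2 <= 9  OK
#4 min(2, 12) = 2  OK
#5 X = 1, U = 2; 1 ≤ 2 (want >)  FAIL
#6 U = 2 ≠ 1, but S = 2 = 2 (second disjunct)  OK
#7 3U - 4S = 3(2) - 4(2) = -2  OK
#8 abs(2 - 12) = 10; 10 ≤ 11  OK
#9 Y + V = 9 + 12 = 21; 21 < 22, bound 22 not met  FAIL

Constraints 5, 9 do not hold.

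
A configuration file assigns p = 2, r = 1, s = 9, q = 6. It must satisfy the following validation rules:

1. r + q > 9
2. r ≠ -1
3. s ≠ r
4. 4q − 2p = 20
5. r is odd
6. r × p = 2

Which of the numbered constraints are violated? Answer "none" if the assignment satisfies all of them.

1. r + q = 1 + 6 = 7; 7 ≤ 9, bound 9 not met  false
2. r = 1, and 1 ≠ -1  true
3. s = 9, r = 1; distinct  true
4. 4q − 2p = 4(6) − 2(2) = 20  true
5. r = 1 is odd  true
6. r × p = 1 × 2 = 2  true

Constraint 1 is violated.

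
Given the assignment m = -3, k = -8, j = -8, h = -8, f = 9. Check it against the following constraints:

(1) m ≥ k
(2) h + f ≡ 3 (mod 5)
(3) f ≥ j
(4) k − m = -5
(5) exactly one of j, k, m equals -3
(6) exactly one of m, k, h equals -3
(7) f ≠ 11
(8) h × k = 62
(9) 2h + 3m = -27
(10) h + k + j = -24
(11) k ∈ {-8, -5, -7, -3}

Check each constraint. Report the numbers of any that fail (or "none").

(1) m = -3, k = -8; -3 ≥ -8  holds
(2) h + f = 1; 1 mod 5 = 1, not 3  fails
(3) f = 9, j = -8; 9 ≥ -8  holds
(4) k − m = -8 − (-3) = -5  holds
(5) j=-8, k=-8, m=-3; 1 of them equals -3  holds
(6) m=-3, k=-8, h=-8; 1 of them equals -3  holds
(7) f = 9, and 9 ≠ 11  holds
(8) h × k = -8 × (-8) = 64, not 62  fails
(9) 2h + 3m = 2(-8) + 3(-3) = -25, not -27  fails
(10) h + k + j = -8 + (-8) + (-8) = -24  holds
(11) k = -8 is in {-8, -5, -7, -3}  holds

The assignment fails constraints 2, 8, and 9.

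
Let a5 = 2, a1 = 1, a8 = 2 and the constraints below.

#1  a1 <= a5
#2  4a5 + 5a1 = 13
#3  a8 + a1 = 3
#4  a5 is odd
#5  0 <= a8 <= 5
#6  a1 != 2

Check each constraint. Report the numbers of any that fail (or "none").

Violated: 4.

#1 a1 = 1, a5 = 2; 1 ≤ 2  true
#2 4a5 + 5a1 = 4(2) + 5(1) = 13  true
#3 a8 + a1 = 2 + 1 = 3  true
#4 a5 = 2 is even  false
#5 a8 = 2 lies in [0, 5]  true
#6 a1 = 1, and 1 ≠ 2  true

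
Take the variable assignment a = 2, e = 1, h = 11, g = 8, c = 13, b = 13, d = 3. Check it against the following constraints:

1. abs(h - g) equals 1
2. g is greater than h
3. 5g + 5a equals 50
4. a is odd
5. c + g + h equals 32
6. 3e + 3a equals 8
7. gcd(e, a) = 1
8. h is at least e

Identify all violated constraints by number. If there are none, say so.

1. abs(11 - 8) = 3, not 1  ✗
2. g = 8, h = 11; 8 ≤ 11 (want >)  ✗
3. 5g + 5a = 5(8) + 5(2) = 50  ✓
4. a = 2 is even  ✗
5. c + g + h = 13 + 8 + 11 = 32  ✓
6. 3e + 3a = 3(1) + 3(2) = 9, not 8  ✗
7. gcd(1, 2) = 1  ✓
8. h = 11, e = 1; 11 ≥ 1  ✓

Violated: 1, 2, 4, 6.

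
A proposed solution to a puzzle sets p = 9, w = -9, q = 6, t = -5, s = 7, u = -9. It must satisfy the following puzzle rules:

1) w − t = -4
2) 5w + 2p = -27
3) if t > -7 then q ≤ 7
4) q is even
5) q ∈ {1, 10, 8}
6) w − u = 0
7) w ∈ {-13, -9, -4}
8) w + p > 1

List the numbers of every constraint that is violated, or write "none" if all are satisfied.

1) w − t = -9 − (-5) = -4  true
2) 5w + 2p = 5(-9) + 2(9) = -27  true
3) t = -5 > -7, so we need q ≤ 7; q = 6 ≤ 7  true
4) q = 6 is even  true
5) q = 6 is not in {1, 10, 8}  false
6) w − u = -9 − (-9) = 0  true
7) w = -9 is in {-13, -9, -4}  true
8) w + p = -9 + 9 = 0; 0 ≤ 1, bound 1 not met  false

No — constraints 5 and 8 are not satisfied.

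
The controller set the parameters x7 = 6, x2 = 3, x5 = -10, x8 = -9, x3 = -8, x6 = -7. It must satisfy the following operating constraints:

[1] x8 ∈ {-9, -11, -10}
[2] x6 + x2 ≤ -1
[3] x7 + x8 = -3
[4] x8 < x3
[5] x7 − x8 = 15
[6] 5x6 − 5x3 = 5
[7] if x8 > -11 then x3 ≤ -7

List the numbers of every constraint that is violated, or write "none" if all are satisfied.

None — every constraint holds.

[1] x8 = -9 is in {-9, -11, -10} — holds.
[2] x6 + x2 = -7 + 3 = -4; -4 ≤ -1 — holds.
[3] x7 + x8 = 6 + (-9) = -3 — holds.
[4] x8 = -9, x3 = -8; -9 < -8 — holds.
[5] x7 − x8 = 6 − (-9) = 15 — holds.
[6] 5x6 − 5x3 = 5(-7) − 5(-8) = 5 — holds.
[7] x8 = -9 > -11, so we need x3 ≤ -7; x3 = -8 ≤ -7 — holds.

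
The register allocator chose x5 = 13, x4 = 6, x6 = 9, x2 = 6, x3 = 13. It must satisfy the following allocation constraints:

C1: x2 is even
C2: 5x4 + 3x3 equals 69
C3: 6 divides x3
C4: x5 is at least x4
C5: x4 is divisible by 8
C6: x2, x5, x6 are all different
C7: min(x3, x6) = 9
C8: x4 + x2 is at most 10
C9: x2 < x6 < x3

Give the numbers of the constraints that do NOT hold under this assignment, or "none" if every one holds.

C1: x2 = 6 is even  true
C2: 5x4 + 3x3 = 5(6) + 3(13) = 69  true
C3: 13 = 6*2 + 1, so 6 does not divide 13  false
C4: x5 = 13, x4 = 6; 13 ≥ 6  true
C5: 6 = 8*0 + 6, so 8 does not divide 6  false
C6: values 6, 13, 9 are pairwise distinct  true
C7: min(13, 9) = 9  true
C8: x4 + x2 = 6 + 6 = 12; 12 > 10, bound 10 not met  false
C9: values 6 < 9 < 13  true

Constraints 3, 5, 8 are violated.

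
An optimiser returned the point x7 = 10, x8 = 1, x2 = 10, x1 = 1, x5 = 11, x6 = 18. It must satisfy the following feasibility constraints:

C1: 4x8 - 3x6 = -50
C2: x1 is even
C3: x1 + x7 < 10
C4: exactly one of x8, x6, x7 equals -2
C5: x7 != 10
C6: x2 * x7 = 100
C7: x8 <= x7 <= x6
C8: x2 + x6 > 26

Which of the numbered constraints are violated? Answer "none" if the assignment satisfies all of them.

C1: 4x8 - 3x6 = 4(1) - 3(18) = -50 — holds.
C2: x1 = 1 is odd — does not hold.
C3: x1 + x7 = 1 + 10 = 11; 11 ≥ 10, bound 10 not met — does not hold.
C4: x8=1, x6=18, x7=10; 0 of them equal -2, not exactly one — does not hold.
C5: x7 = 10, but 10 is required to differ — does not hold.
C6: x2 * x7 = 10 * 10 = 100 — holds.
C7: values 1 <= 10 <= 18 — holds.
C8: x2 + x6 = 10 + 18 = 28; 28 > 26 — holds.

Violated: 2, 3, 4, and 5.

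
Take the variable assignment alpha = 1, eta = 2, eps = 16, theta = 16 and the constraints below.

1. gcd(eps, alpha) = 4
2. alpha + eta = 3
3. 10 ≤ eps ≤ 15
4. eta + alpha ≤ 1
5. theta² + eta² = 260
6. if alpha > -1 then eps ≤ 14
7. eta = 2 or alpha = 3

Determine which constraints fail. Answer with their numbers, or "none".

1. gcd(16, 1) = 1, not 4 — fails.
2. alpha + eta = 1 + 2 = 3 — holds.
3. eps = 16 is outside [10, 15] — fails.
4. eta + alpha = 2 + 1 = 3; 3 > 1, bound 1 not met — fails.
5. theta² + eta² = 16² + 2² = 256 + 4 = 260 — holds.
6. alpha = 1 > -1, so we need eps ≤ 14; but eps = 16 > 14 — fails.
7. eta = 2 = 2 (first disjunct) — holds.

Constraints 1, 3, 4, 6 are violated.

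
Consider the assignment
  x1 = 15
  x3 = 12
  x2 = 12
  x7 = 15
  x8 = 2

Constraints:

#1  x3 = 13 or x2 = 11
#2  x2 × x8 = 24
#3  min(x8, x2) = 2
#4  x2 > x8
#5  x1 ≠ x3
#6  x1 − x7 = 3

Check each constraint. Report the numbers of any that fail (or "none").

Constraints 1 and 6 do not hold.

#1 x3 = 12 ≠ 13 and x2 = 12 ≠ 11; both disjuncts false — violated.
#2 x2 × x8 = 12 × 2 = 24 — satisfied.
#3 min(2, 12) = 2 — satisfied.
#4 x2 = 12, x8 = 2; 12 > 2 — satisfied.
#5 x1 = 15, x3 = 12; distinct — satisfied.
#6 x1 − x7 = 15 − 15 = 0, not 3 — violated.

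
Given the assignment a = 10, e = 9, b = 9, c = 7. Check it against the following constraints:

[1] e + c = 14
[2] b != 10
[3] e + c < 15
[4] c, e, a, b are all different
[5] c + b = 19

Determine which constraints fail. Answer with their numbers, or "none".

[1] e + c = 9 + 7 = 16, not 14 — violated.
[2] b = 9, and 9 ≠ 10 — satisfied.
[3] e + c = 9 + 7 = 16; 16 ≥ 15, bound 15 not met — violated.
[4] e = b = 9, not all different — violated.
[5] c + b = 7 + 9 = 16, not 19 — violated.

The assignment fails constraints 1, 3, 4, and 5.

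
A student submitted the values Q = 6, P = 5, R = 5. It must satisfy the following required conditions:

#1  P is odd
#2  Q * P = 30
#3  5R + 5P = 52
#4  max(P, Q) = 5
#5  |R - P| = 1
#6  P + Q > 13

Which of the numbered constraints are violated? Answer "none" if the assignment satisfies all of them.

#1 P = 5 is odd — satisfied.
#2 Q * P = 6 * 5 = 30 — satisfied.
#3 5R + 5P = 5(5) + 5(5) = 50, not 52 — violated.
#4 max(5, 6) = 6, not 5 — violated.
#5 |5 - 5| = 0, not 1 — violated.
#6 P + Q = 5 + 6 = 11; 11 ≤ 13, bound 13 not met — violated.

Violated: 3, 4, 5, and 6.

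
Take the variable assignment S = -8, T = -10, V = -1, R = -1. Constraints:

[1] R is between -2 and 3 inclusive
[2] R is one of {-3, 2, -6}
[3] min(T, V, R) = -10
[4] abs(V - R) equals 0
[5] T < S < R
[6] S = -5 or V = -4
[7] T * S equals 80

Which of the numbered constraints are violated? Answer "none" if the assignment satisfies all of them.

The assignment fails constraints 2 and 6.

[1] R = -1 lies in [-2, 3]  ✓
[2] R = -1 is not in {-3, 2, -6}  ✗
[3] min(-10, -1, -1) = -10  ✓
[4] abs(-1 - (-1)) = 0  ✓
[5] values -10 < -8 < -1  ✓
[6] S = -8 ≠ -5 and V = -1 ≠ -4; both disjuncts false  ✗
[7] T * S = -10 * (-8) = 80  ✓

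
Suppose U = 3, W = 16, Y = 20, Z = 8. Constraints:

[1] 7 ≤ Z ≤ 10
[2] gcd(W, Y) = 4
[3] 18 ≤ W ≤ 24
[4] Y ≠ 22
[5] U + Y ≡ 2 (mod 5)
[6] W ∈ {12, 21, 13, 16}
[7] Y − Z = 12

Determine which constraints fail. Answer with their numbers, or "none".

Violated: 3 and 5.

[1] Z = 8 lies in [7, 10] — holds.
[2] gcd(16, 20) = 4 — holds.
[3] W = 16 is outside [18, 24] — fails.
[4] Y = 20, and 20 ≠ 22 — holds.
[5] U + Y = 23; 23 mod 5 = 3, not 2 — fails.
[6] W = 16 is in {12, 21, 13, 16} — holds.
[7] Y − Z = 20 − 8 = 12 — holds.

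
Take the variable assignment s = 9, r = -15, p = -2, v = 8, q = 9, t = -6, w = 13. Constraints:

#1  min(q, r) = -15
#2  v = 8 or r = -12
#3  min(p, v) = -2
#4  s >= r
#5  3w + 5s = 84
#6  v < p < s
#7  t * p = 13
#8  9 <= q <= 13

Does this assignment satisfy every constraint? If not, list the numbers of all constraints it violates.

#1 min(9, -15) = -15  ✓
#2 v = 8 = 8 (first disjunct)  ✓
#3 min(-2, 8) = -2  ✓
#4 s = 9, r = -15; 9 ≥ -15  ✓
#5 3w + 5s = 3(13) + 5(9) = 84  ✓
#6 values 8, -2, 9; v = 8 is not < p = -2  ✗
#7 t * p = -6 * (-2) = 12, not 13  ✗
#8 q = 9 lies in [9, 13]  ✓

Constraints 6 and 7 are violated.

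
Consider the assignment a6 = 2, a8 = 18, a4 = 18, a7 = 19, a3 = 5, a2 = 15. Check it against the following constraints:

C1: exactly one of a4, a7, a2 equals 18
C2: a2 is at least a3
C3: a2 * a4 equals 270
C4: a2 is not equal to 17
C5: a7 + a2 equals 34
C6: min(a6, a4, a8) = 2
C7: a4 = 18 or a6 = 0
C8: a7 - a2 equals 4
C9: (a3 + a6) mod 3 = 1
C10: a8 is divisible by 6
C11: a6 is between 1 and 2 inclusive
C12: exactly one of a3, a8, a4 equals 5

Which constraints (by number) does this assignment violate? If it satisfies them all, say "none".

Yes — all constraints hold.

C1: a4=18, a7=19, a2=15; 1 of them equals 18 — satisfied.
C2: a2 = 15, a3 = 5; 15 ≥ 5 — satisfied.
C3: a2 * a4 = 15 * 18 = 270 — satisfied.
C4: a2 = 15, and 15 ≠ 17 — satisfied.
C5: a7 + a2 = 19 + 15 = 34 — satisfied.
C6: min(2, 18, 18) = 2 — satisfied.
C7: a4 = 18 = 18 (first disjunct) — satisfied.
C8: a7 - a2 = 19 - 15 = 4 — satisfied.
C9: a3 + a6 = 7; 7 mod 3 = 1 — satisfied.
C10: 18 / 6 = 3, so 6 divides 18 — satisfied.
C11: a6 = 2 lies in [1, 2] — satisfied.
C12: a3=5, a8=18, a4=18; 1 of them equals 5 — satisfied.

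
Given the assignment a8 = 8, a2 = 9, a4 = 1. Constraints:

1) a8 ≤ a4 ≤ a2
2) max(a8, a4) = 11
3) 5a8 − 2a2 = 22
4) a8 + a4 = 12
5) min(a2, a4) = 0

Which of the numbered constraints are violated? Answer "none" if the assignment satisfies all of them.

No — constraints 1, 2, 4, 5 are not satisfied.

1) values 8, 1, 9; a8 = 8 is not ≤ a4 = 1 — does not hold.
2) max(8, 1) = 8, not 11 — does not hold.
3) 5a8 − 2a2 = 5(8) − 2(9) = 22 — holds.
4) a8 + a4 = 8 + 1 = 9, not 12 — does not hold.
5) min(9, 1) = 1, not 0 — does not hold.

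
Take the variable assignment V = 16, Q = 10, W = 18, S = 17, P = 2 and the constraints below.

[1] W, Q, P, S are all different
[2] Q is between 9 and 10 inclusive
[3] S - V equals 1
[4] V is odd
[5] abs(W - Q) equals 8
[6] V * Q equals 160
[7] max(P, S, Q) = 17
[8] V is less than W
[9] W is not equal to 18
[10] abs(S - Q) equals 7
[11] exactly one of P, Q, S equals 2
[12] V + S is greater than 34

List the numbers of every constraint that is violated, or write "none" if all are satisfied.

[1] values 18, 10, 2, 17 are pairwise distinct  true
[2] Q = 10 lies in [9, 10]  true
[3] S - V = 17 - 16 = 1  true
[4] V = 16 is even  false
[5] abs(18 - 10) = 8  true
[6] V * Q = 16 * 10 = 160  true
[7] max(2, 17, 10) = 17  true
[8] V = 16, W = 18; 16 < 18  true
[9] W = 18, but 18 is required to differ  false
[10] abs(17 - 10) = 7  true
[11] P=2, Q=10, S=17; 1 of them equals 2  true
[12] V + S = 16 + 17 = 33; 33 ≤ 34, bound 34 not met  false

Constraints 4, 9, and 12 do not hold.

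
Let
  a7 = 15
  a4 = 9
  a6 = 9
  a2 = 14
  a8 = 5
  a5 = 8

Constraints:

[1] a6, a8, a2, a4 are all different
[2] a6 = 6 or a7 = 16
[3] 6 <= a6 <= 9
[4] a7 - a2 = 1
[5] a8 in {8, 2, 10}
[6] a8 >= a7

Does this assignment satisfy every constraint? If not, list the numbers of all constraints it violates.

[1] a6 = a4 = 9, not all different — violated.
[2] a6 = 9 ≠ 6 and a7 = 15 ≠ 16; both disjuncts false — violated.
[3] a6 = 9 lies in [6, 9] — OK.
[4] a7 - a2 = 15 - 14 = 1 — OK.
[5] a8 = 5 is not in {8, 2, 10} — violated.
[6] a8 = 5, a7 = 15; 5 < 15 (want ≥) — violated.

Violated: 1, 2, 5, and 6.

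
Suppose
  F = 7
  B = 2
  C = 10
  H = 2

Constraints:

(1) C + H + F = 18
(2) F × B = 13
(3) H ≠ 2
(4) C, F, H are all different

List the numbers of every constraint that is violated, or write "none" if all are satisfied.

(1) C + H + F = 10 + 2 + 7 = 19, not 18  ✘
(2) F × B = 7 × 2 = 14, not 13  ✘
(3) H = 2, but 2 is required to differ  ✘
(4) values 10, 7, 2 are pairwise distinct  ✔

No — constraints 1, 2, 3 are not satisfied.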